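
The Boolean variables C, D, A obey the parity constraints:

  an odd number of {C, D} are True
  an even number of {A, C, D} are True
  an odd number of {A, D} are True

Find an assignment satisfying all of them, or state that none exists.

C = True; D = False; A = True

{C, D}: 1 true → odd ✓
{A, C, D}: 2 true → even ✓
{A, D}: 1 true → odd ✓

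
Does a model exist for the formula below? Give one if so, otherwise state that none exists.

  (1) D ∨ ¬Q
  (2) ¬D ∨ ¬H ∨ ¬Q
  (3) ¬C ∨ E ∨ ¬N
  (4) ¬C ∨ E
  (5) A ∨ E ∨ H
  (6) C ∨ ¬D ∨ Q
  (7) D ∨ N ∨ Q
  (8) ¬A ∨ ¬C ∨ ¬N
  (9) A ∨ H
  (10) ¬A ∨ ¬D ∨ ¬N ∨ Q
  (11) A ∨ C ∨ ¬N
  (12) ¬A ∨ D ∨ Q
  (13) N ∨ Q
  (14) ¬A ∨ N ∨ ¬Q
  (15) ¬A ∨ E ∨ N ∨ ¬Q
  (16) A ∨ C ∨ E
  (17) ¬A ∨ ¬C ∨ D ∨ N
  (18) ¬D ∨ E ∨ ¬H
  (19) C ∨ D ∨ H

Set N = True.
Set C = False.
  then (A ∨ C ∨ ¬N) forces A = True.
Try Q = False:
  (C ∨ ¬D ∨ Q) forces D = False.
  clause (¬A ∨ D ∨ Q) is falsified — backtrack.
So Q = True.
  then (D ∨ ¬Q) forces D = True.
  then (¬D ∨ ¬H ∨ ¬Q) forces H = False.
Set E = False.
All clauses satisfied.

N=T; C=F; A=T; Q=T; E=F; D=T; H=F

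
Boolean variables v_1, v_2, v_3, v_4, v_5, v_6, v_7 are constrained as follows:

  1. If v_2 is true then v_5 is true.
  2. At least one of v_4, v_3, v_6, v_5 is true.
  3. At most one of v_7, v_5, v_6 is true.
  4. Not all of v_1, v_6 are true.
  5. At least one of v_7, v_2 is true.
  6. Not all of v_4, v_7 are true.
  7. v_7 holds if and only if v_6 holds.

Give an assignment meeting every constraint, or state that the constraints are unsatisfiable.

v_1 = False; v_2 = True; v_3 = True; v_4 = False; v_5 = True; v_6 = False; v_7 = False

  (1) v_2=T ⇒ v_5: T ✓
  (2) {v_4, v_3, v_6, v_5}: 2 true — at least one ✓
  (3) {v_7, v_5, v_6}: 1 true — at most one ✓
  (4) {v_1, v_6}: 0/2 true — not all ✓
  (5) {v_7, v_2}: 1 true — at least one ✓
  (6) {v_4, v_7}: 0/2 true — not all ✓
  (7) v_7=F, v_6=F — same ✓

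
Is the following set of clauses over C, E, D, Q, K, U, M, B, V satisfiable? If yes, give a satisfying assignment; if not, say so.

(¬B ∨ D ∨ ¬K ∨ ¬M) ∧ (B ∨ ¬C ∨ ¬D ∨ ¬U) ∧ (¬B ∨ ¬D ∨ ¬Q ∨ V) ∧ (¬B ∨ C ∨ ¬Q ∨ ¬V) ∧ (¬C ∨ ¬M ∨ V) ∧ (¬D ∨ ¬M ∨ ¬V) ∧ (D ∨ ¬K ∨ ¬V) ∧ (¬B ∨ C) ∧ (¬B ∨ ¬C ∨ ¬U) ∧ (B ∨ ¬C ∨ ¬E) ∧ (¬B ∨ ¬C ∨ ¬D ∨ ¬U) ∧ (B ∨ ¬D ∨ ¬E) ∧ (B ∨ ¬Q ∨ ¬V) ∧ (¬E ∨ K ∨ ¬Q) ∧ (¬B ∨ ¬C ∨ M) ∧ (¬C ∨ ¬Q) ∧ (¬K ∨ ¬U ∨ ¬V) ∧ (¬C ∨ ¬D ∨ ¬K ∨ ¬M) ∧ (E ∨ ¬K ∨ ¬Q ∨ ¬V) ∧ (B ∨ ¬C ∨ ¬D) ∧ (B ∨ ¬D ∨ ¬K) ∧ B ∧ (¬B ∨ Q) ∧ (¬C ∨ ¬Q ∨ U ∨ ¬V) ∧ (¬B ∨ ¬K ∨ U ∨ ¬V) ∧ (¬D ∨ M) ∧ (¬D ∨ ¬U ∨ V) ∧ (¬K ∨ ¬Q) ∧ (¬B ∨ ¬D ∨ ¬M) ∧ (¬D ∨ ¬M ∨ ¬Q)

No satisfying assignment exists.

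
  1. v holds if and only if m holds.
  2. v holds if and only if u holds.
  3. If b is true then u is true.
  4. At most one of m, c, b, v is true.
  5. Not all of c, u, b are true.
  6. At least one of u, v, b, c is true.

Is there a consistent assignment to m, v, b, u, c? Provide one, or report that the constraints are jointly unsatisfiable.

m = False, v = False, b = False, u = False, c = True

  (1) v=F, m=F — same ✓
  (2) v=F, u=F — same ✓
  (3) b=F ⇒ u: vacuous ✓
  (4) {m, c, b, v}: 1 true — at most one ✓
  (5) {c, u, b}: 1/3 true — not all ✓
  (6) {u, v, b, c}: 1 true — at least one ✓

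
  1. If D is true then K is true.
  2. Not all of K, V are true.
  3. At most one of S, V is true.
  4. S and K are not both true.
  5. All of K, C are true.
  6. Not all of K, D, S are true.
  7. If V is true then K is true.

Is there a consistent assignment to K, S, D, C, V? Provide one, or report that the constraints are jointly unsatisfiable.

K = True; S = False; D = False; C = True; V = False

  (1) D=F ⇒ K: vacuous ✓
  (2) {K, V}: 1/2 true — not all ✓
  (3) {S, V}: 0 true — at most one ✓
  (4) S=F, K=T — not both ✓
  (5) {K, C}: all 2 true ✓
  (6) {K, D, S}: 1/3 true — not all ✓
  (7) V=F ⇒ K: vacuous ✓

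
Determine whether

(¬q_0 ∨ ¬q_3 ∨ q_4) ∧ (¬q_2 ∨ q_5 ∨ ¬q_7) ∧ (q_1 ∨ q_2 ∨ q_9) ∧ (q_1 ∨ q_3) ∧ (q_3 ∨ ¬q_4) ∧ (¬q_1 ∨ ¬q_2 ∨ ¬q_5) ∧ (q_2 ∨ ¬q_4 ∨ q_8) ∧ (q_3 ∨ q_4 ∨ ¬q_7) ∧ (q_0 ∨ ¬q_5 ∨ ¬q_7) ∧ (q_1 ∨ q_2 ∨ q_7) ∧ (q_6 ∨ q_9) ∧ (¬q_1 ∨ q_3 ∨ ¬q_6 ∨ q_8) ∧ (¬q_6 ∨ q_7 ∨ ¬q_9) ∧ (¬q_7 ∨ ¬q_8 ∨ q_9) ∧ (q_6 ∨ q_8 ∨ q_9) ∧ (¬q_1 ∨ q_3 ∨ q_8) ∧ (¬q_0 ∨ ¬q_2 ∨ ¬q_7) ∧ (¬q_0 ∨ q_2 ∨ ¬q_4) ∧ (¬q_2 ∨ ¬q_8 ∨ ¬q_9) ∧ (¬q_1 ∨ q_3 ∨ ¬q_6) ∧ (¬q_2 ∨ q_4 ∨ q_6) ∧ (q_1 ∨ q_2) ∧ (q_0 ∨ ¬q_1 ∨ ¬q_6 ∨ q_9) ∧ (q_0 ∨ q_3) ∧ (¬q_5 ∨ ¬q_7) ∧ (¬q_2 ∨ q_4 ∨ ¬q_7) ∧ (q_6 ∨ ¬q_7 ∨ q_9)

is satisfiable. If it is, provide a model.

q_0 = False; q_1 = False; q_2 = True; q_3 = True; q_4 = True; q_5 = True; q_6 = True; q_7 = False; q_8 = True; q_9 = False

Set q_0 = False.
  then (q_0 ∨ q_3) forces q_3 = True.
Set q_1 = False.
  then (q_1 ∨ q_2) forces q_2 = True.
Set q_4 = True.
Set q_5 = True.
  then (q_0 ∨ ¬q_5 ∨ ¬q_7) forces q_7 = False.
Set q_6 = True.
  then (¬q_6 ∨ q_7 ∨ ¬q_9) forces q_9 = False.
Set q_8 = True.
All clauses satisfied.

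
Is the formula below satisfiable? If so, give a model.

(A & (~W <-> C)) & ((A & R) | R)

W = False; R = True; A = True; C = True

  A & (~W <-> C) = True
    ~W <-> C = True
      ~W = True
  (A & R) | R = True
    A & R = True
Both conjuncts True, so the formula holds.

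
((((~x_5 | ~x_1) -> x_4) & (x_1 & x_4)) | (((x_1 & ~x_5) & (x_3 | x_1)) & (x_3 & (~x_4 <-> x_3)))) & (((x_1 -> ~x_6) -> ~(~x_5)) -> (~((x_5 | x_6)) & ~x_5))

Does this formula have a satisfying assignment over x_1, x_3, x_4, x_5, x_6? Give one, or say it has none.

x_1: True, x_3: True, x_4: True, x_5: False, x_6: False

  (((~x_5 | ~x_1) -> x_4) & (x_1 & x_4)) | (((x_1 & ~x_5) & (x_3 | x_1)) & (x_3 & (~x_4 <-> x_3))) = True
    ((~x_5 | ~x_1) -> x_4) & (x_1 & x_4) = True
      (~x_5 | ~x_1) -> x_4 = True
        ~x_5 | ~x_1 = True
          ~x_5 = True
          ~x_1 = False
      x_1 & x_4 = True
    ((x_1 & ~x_5) & (x_3 | x_1)) & (x_3 & (~x_4 <-> x_3)) = False
      (x_1 & ~x_5) & (x_3 | x_1) = True
        x_1 & ~x_5 = True
          ~x_5 = True
        x_3 | x_1 = True
      x_3 & (~x_4 <-> x_3) = False
        ~x_4 <-> x_3 = False
          ~x_4 = False
  ((x_1 -> ~x_6) -> ~(~x_5)) -> (~((x_5 | x_6)) & ~x_5) = True
    (x_1 -> ~x_6) -> ~(~x_5) = False
      x_1 -> ~x_6 = True
        ~x_6 = True
      ~(~x_5) = False
        ~x_5 = True
    ~((x_5 | x_6)) & ~x_5 = True
      ~((x_5 | x_6)) = True
        x_5 | x_6 = False
      ~x_5 = True
Both conjuncts True, so the formula holds.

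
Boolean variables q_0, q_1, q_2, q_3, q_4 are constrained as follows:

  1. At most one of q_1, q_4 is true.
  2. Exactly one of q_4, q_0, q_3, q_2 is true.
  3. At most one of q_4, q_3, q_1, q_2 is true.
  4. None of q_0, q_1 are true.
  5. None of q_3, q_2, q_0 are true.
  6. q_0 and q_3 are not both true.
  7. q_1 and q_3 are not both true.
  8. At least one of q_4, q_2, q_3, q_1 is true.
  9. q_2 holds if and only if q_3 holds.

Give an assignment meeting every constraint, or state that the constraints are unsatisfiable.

q_0=F; q_1=F; q_2=F; q_3=F; q_4=T

  (1) {q_1, q_4}: 1 true — at most one ✓
  (2) {q_4, q_0, q_3, q_2}: 1 true — exactly one ✓
  (3) {q_4, q_3, q_1, q_2}: 1 true — at most one ✓
  (4) {q_0, q_1}: 0 true — none ✓
  (5) {q_3, q_2, q_0}: 0 true — none ✓
  (6) q_0=F, q_3=F — not both ✓
  (7) q_1=F, q_3=F — not both ✓
  (8) {q_4, q_2, q_3, q_1}: 1 true — at least one ✓
  (9) q_2=F, q_3=F — same ✓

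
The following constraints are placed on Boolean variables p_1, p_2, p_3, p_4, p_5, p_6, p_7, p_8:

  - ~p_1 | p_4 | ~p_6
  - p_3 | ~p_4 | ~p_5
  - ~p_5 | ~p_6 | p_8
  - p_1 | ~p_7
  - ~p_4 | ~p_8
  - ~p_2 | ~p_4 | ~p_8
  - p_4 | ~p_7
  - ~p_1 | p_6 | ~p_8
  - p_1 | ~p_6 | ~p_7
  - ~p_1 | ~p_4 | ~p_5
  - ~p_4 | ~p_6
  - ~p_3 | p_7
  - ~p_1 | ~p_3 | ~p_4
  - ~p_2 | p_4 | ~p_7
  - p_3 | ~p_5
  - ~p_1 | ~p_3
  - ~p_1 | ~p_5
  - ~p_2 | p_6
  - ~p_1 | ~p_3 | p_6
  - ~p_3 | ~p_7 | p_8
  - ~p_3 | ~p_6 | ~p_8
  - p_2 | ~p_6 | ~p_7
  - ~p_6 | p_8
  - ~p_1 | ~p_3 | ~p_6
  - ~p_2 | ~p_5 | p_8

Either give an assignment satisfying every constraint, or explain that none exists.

p_1 = False, p_2 = False, p_3 = False, p_4 = True, p_5 = False, p_6 = False, p_7 = False, p_8 = False

Set p_1 = False.
  then (p_1 | ~p_7) forces p_7 = False.
  then (~p_3 | p_7) forces p_3 = False.
  then (p_3 | ~p_5) forces p_5 = False.
Set p_2 = False.
Set p_4 = True.
  then (~p_4 | ~p_8) forces p_8 = False.
  then (~p_4 | ~p_6) forces p_6 = False.
All clauses satisfied.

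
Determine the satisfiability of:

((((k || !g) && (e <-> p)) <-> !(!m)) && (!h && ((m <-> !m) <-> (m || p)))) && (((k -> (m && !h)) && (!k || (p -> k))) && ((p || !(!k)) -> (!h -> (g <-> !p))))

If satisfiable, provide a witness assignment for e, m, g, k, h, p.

e = True; m = False; g = True; k = False; h = False; p = False

  (((k || !g) && (e <-> p)) <-> !(!m)) && (!h && ((m <-> !m) <-> (m || p))) = True
    ((k || !g) && (e <-> p)) <-> !(!m) = True
      (k || !g) && (e <-> p) = False
        k || !g = False
          !g = False
        e <-> p = False
      !(!m) = False
        !m = True
    !h && ((m <-> !m) <-> (m || p)) = True
      !h = True
      (m <-> !m) <-> (m || p) = True
        m <-> !m = False
          !m = True
        m || p = False
  ((k -> (m && !h)) && (!k || (p -> k))) && ((p || !(!k)) -> (!h -> (g <-> !p))) = True
    (k -> (m && !h)) && (!k || (p -> k)) = True
      k -> (m && !h) = True
        m && !h = False
          !h = True
      !k || (p -> k) = True
        !k = True
        p -> k = True
    (p || !(!k)) -> (!h -> (g <-> !p)) = True
      p || !(!k) = False
        !(!k) = False
          !k = True
      !h -> (g <-> !p) = True
        !h = True
        g <-> !p = True
          !p = True
Both conjuncts True, so the formula holds.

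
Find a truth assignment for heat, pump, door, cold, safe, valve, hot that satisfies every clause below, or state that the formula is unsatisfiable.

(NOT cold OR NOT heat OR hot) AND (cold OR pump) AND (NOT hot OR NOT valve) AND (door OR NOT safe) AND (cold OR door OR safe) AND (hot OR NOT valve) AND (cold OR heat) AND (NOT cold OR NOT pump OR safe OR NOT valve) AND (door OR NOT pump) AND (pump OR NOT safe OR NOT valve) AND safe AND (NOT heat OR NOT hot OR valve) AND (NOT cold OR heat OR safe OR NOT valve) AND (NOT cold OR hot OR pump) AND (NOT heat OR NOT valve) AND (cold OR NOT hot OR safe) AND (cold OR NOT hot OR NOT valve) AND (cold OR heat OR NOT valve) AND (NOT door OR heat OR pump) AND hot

Unit clause (safe) forces safe = True.
Unit clause (hot) forces hot = True.
In (NOT hot OR NOT valve) only NOT valve is left, so valve = False.
In (door OR NOT safe) only door is left, so door = True.
In (NOT heat OR NOT hot OR valve) only NOT heat is left, so heat = False.
In (NOT door OR heat OR pump) only pump is left, so pump = True.
In (cold OR heat) only cold is left, so cold = True.
All clauses satisfied.

heat = False; pump = True; door = True; cold = True; safe = True; valve = False; hot = True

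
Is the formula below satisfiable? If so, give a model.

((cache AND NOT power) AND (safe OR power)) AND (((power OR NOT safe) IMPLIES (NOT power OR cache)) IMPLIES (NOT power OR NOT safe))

safe = True, power = False, cache = True

  (cache AND NOT power) AND (safe OR power) = True
    cache AND NOT power = True
      NOT power = True
    safe OR power = True
  ((power OR NOT safe) IMPLIES (NOT power OR cache)) IMPLIES (NOT power OR NOT safe) = True
    (power OR NOT safe) IMPLIES (NOT power OR cache) = True
      power OR NOT safe = False
        NOT safe = False
      NOT power OR cache = True
        NOT power = True
    NOT power OR NOT safe = True
      NOT power = True
      NOT safe = False
Both conjuncts True, so the formula holds.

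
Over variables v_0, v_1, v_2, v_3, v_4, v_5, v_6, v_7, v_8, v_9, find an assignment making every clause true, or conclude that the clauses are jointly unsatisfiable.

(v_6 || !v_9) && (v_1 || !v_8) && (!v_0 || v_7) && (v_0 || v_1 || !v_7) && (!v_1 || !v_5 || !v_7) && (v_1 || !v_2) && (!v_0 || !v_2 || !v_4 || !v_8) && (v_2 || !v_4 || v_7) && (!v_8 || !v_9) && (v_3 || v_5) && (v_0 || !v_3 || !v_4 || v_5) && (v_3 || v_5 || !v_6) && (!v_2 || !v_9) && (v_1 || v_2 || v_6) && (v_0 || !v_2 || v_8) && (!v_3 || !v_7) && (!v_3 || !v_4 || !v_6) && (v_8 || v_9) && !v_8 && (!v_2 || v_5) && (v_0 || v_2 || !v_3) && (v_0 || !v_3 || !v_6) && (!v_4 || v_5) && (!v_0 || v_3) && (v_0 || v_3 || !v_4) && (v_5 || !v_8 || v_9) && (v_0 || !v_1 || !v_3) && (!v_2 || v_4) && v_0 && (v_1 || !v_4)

Unsatisfiable — no assignment works.

Case v_0 = True:
  (!v_0 || v_7) forces v_7 = True.
  (!v_3 || !v_7) forces v_3 = False.
  Clause (!v_0 || v_3) is falsified — contradiction.
Case v_0 = False:
  Clause (v_0) is falsified — contradiction.
Both cases fail, so the formula is unsatisfiable.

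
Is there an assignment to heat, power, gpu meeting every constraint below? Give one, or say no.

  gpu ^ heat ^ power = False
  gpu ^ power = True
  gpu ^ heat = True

heat = True, power = True, gpu = False

gpu ^ heat ^ power = F ^ T ^ T = False ✓
gpu ^ power = F ^ T = True ✓
gpu ^ heat = F ^ T = True ✓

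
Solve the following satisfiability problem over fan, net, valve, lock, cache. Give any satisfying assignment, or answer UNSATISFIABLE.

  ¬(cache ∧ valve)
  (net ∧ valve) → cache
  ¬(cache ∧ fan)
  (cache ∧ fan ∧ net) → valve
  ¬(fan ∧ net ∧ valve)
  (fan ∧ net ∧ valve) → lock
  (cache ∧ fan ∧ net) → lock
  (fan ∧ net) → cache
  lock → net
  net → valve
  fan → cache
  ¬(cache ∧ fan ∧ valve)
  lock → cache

fan = False, net = False, valve = False, lock = False, cache = False

Try fan = True:
  (cache ∨ ¬fan) forces cache = True.
  clause (¬cache ∨ ¬fan) is falsified — backtrack.
So fan = False.
Set net = False.
  then (¬lock ∨ net) forces lock = False.
Set valve = False.
Set cache = False.
All clauses satisfied.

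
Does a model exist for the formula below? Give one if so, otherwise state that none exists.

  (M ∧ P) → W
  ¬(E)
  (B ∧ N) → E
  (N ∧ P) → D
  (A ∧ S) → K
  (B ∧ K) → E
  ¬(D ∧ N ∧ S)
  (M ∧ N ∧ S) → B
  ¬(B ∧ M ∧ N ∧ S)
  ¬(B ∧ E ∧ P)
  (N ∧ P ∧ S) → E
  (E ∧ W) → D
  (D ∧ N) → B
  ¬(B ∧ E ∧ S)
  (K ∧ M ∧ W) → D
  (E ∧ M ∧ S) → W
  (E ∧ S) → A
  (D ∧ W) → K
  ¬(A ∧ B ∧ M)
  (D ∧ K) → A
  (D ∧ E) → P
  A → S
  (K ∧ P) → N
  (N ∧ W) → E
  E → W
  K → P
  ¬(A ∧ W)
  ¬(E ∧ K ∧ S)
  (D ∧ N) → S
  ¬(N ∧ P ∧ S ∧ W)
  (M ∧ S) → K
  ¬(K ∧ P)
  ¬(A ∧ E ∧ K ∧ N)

B=T, A=F, E=F, D=F, N=F, S=F, P=F, K=F, W=T, M=T

Unit clause (¬E) forces E = False.
Set B = True.
  then (¬B ∨ E ∨ ¬N) forces N = False.
  then (¬B ∨ E ∨ ¬K) forces K = False.
Try A = True:
  (¬A ∨ S) forces S = True.
  clause (¬A ∨ K ∨ ¬S) is falsified — backtrack.
So A = False.
Set D = False.
Set S = False.
Set P = False.
Set W = True.
Set M = True.
All clauses satisfied.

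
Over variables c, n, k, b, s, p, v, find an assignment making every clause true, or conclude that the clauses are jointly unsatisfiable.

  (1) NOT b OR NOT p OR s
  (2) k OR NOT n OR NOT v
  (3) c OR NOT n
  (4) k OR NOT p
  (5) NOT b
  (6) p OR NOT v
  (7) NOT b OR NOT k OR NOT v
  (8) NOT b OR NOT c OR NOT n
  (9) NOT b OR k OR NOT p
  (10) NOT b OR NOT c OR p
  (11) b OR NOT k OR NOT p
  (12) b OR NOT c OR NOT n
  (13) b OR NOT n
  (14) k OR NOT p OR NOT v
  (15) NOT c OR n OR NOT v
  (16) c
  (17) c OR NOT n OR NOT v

c: True; n: False; k: True; b: False; s: True; p: False; v: False

Unit clause (NOT b) forces b = False.
In (b OR NOT n) only NOT n is left, so n = False.
Unit clause (c) forces c = True.
In (NOT c OR n OR NOT v) only NOT v is left, so v = False.
Set k = True.
  then (b OR NOT k OR NOT p) forces p = False.
Set s = True.
All clauses satisfied.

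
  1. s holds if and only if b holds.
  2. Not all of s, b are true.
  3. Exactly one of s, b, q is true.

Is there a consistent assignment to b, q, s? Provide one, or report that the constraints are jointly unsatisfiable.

b = False, q = True, s = False

  (1) s=F, b=F — same ✓
  (2) {s, b}: 0/2 true — not all ✓
  (3) {s, b, q}: 1 true — exactly one ✓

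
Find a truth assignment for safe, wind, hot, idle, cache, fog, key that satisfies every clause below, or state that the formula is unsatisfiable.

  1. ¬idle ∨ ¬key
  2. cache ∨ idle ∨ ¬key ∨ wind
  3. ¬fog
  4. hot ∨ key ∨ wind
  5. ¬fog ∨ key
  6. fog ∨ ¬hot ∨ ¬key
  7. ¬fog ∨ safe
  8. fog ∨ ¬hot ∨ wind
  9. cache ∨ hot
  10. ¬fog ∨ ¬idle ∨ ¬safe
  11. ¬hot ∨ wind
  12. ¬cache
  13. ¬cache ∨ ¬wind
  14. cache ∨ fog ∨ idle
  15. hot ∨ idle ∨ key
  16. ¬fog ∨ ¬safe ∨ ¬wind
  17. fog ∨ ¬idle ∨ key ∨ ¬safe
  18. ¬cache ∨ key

safe = False; wind = True; hot = True; idle = True; cache = False; fog = False; key = False

Unit clause (¬fog) forces fog = False.
Unit clause (¬cache) forces cache = False.
In (cache ∨ fog ∨ idle) only idle is left, so idle = True.
In (¬idle ∨ ¬key) only ¬key is left, so key = False.
In (cache ∨ hot) only hot is left, so hot = True.
In (¬hot ∨ wind) only wind is left, so wind = True.
In (fog ∨ ¬idle ∨ key ∨ ¬safe) only ¬safe is left, so safe = False.
All clauses satisfied.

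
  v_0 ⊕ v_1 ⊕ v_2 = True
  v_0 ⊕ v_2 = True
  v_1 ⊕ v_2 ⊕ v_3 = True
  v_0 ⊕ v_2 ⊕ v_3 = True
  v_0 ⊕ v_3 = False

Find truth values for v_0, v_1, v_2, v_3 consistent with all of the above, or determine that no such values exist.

v_0: False; v_1: False; v_2: True; v_3: False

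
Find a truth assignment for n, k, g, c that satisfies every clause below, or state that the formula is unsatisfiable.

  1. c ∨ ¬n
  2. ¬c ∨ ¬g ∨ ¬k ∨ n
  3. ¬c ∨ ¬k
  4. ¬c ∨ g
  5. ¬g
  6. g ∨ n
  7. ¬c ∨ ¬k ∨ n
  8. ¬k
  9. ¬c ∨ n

Unsatisfiable — no assignment works.

Case g = True:
  Clause (¬g) is falsified — contradiction.
Case g = False:
  (¬c ∨ g) forces c = False.
  (c ∨ ¬n) forces n = False.
  Clause (g ∨ n) is falsified — contradiction.
Both cases fail, so the formula is unsatisfiable.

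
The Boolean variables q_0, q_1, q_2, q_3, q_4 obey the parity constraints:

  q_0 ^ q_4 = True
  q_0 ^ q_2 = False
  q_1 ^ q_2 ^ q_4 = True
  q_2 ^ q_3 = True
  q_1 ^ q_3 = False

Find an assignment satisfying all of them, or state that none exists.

q_0 = True, q_1 = False, q_2 = True, q_3 = False, q_4 = False

q_0 ^ q_4 = T ^ F = True ✓
q_0 ^ q_2 = T ^ T = False ✓
q_1 ^ q_2 ^ q_4 = F ^ T ^ F = True ✓
q_2 ^ q_3 = T ^ F = True ✓
q_1 ^ q_3 = F ^ F = False ✓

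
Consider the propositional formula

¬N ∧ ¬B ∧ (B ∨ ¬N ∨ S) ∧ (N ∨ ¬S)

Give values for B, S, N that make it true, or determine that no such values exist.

Unit clause (¬N) forces N = False.
Unit clause (¬B) forces B = False.
In (N ∨ ¬S) only ¬S is left, so S = False.
Check each clause:
  (¬N): ¬N holds.
  (¬B): ¬B holds.
  (B ∨ ¬N ∨ S): ¬N holds.
  (N ∨ ¬S): ¬S holds.
All clauses satisfied.

B=F; S=F; N=F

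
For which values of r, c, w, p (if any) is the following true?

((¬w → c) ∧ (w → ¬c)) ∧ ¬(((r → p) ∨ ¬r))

r = True, c = False, w = True, p = False

  (¬w → c) ∧ (w → ¬c) = True
    ¬w → c = True
      ¬w = False
    w → ¬c = True
      ¬c = True
  ¬(((r → p) ∨ ¬r)) = True
    (r → p) ∨ ¬r = False
      r → p = False
      ¬r = False
Both conjuncts True, so the formula holds.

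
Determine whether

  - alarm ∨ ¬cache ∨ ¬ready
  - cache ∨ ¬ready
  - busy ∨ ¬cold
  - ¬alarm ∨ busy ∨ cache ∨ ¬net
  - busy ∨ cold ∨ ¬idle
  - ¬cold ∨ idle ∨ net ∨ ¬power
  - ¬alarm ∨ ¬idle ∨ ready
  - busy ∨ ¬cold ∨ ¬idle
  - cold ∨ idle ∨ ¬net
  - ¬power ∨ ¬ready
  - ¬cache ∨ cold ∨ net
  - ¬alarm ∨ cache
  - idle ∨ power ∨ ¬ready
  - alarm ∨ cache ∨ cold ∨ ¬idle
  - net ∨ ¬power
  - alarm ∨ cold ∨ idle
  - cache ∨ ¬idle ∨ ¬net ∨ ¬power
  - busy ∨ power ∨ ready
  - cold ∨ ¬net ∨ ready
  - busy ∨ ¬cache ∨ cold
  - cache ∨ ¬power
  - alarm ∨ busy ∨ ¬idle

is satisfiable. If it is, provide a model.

Set cold = True.
  then (busy ∨ ¬cold) forces busy = True.
Set alarm = False.
Set idle = False.
Set cache = True.
  then (alarm ∨ ¬cache ∨ ¬ready) forces ready = False.
Set power = False.
Set net = False.
All clauses satisfied.

cold = True; alarm = False; idle = False; cache = True; ready = False; busy = True; power = False; net = False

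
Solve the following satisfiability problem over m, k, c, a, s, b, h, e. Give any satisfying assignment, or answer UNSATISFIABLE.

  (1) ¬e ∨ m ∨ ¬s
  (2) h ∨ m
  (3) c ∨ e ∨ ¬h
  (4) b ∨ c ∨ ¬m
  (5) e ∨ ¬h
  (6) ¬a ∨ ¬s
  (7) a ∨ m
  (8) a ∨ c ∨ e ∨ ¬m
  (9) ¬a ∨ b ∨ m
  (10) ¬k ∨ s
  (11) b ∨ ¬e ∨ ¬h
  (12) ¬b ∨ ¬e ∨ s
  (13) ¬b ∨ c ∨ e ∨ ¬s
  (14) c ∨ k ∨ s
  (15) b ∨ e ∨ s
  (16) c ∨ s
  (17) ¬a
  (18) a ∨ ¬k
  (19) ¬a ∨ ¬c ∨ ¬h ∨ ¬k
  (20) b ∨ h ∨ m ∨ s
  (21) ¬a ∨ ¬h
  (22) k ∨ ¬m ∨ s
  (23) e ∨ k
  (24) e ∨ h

m: True, k: False, c: True, a: False, s: True, b: True, h: False, e: True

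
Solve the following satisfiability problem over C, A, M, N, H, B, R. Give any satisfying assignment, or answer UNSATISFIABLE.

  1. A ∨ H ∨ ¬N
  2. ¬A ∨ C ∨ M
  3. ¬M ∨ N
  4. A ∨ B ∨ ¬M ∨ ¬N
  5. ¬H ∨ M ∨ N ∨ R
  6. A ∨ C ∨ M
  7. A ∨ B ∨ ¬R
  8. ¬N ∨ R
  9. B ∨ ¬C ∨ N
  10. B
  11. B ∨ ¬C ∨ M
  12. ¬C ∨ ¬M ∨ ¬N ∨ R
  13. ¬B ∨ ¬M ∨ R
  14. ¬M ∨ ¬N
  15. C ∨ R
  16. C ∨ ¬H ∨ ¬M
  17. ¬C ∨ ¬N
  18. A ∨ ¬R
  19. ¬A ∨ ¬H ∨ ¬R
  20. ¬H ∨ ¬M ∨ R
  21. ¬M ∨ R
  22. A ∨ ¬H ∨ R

C=T, A=F, M=F, N=F, H=F, B=T, R=F

Unit clause (B) forces B = True.
Try C = False:
  (C ∨ R) forces R = True.
  (A ∨ ¬R) forces A = True.
  (¬A ∨ C ∨ M) forces M = True.
  (¬M ∨ N) forces N = True.
  clause (¬M ∨ ¬N) is falsified — backtrack.
So C = True.
  then (¬C ∨ ¬N) forces N = False.
  then (¬M ∨ N) forces M = False.
Set A = False.
  then (A ∨ ¬R) forces R = False.
  then (A ∨ ¬H ∨ R) forces H = False.
All clauses satisfied.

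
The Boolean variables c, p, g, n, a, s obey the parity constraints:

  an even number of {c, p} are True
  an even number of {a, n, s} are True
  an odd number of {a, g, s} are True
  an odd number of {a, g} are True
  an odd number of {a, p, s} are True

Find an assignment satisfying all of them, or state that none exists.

c = False, p = False, g = False, n = True, a = True, s = False

{c, p}: 0 true → even ✓
{a, n, s}: 2 true → even ✓
{a, g, s}: 1 true → odd ✓
{a, g}: 1 true → odd ✓
{a, p, s}: 1 true → odd ✓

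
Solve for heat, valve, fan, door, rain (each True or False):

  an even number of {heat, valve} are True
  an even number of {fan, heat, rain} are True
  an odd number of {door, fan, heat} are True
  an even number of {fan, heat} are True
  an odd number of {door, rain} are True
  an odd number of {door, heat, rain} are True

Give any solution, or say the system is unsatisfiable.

heat: False, valve: False, fan: False, door: True, rain: False

{heat, valve}: 0 true → even ✓
{fan, heat, rain}: 0 true → even ✓
{door, fan, heat}: 1 true → odd ✓
{fan, heat}: 0 true → even ✓
{door, rain}: 1 true → odd ✓
{door, heat, rain}: 1 true → odd ✓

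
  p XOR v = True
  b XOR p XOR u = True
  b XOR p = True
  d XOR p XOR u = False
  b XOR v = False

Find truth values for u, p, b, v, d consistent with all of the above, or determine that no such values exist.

u: False, p: True, b: False, v: False, d: True

p XOR v = T XOR F = True ✓
b XOR p XOR u = F XOR T XOR F = True ✓
b XOR p = F XOR T = True ✓
d XOR p XOR u = T XOR T XOR F = False ✓
b XOR v = F XOR F = False ✓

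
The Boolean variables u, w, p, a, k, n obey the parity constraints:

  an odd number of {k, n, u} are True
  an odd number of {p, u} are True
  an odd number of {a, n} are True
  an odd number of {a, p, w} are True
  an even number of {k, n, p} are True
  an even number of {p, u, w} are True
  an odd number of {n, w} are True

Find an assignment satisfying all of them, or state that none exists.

u = False, w = True, p = True, a = True, k = True, n = False

{k, n, u}: 1 true → odd ✓
{p, u}: 1 true → odd ✓
{a, n}: 1 true → odd ✓
{a, p, w}: 3 true → odd ✓
{k, n, p}: 2 true → even ✓
{p, u, w}: 2 true → even ✓
{n, w}: 1 true → odd ✓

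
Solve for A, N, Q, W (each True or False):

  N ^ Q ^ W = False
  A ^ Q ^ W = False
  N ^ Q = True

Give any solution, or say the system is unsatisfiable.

A=T; N=T; Q=F; W=T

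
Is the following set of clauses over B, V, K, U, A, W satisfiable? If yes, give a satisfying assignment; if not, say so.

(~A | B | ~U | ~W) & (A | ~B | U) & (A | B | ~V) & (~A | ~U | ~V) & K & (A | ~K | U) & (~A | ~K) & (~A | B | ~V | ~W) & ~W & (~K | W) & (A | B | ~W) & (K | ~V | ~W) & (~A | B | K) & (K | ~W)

Case W = True:
  Clause (~W) is falsified — contradiction.
Case W = False:
  (K) forces K = True.
  Clause (~K | W) is falsified — contradiction.
Both cases fail, so the formula is unsatisfiable.

UNSATISFIABLE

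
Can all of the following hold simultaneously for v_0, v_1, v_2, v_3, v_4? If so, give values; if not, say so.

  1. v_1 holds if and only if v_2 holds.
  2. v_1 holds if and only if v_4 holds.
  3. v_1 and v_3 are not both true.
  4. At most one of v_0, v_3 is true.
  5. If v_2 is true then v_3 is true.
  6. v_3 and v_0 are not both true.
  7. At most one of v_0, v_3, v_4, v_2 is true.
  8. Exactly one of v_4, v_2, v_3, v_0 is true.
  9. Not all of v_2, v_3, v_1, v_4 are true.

v_0 = False; v_1 = False; v_2 = False; v_3 = True; v_4 = False

  (1) v_1=F, v_2=F — same ✓
  (2) v_1=F, v_4=F — same ✓
  (3) v_1=F, v_3=T — not both ✓
  (4) {v_0, v_3}: 1 true — at most one ✓
  (5) v_2=F ⇒ v_3: vacuous ✓
  (6) v_3=T, v_0=F — not both ✓
  (7) {v_0, v_3, v_4, v_2}: 1 true — at most one ✓
  (8) {v_4, v_2, v_3, v_0}: 1 true — exactly one ✓
  (9) {v_2, v_3, v_1, v_4}: 1/4 true — not all ✓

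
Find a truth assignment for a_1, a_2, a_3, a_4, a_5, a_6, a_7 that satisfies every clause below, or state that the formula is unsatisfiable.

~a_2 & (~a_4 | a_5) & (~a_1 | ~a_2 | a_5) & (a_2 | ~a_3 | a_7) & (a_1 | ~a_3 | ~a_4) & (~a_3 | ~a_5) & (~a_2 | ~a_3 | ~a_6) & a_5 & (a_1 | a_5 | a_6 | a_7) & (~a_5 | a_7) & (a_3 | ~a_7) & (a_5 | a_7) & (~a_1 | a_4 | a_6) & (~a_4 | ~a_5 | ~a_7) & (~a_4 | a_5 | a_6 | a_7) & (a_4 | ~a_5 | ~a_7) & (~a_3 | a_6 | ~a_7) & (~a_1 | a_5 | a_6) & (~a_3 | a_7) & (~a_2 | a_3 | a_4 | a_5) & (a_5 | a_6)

Unsatisfiable

Case a_2 = True:
  Clause (~a_2) is falsified — contradiction.
Case a_2 = False:
  (a_5) forces a_5 = True.
  (~a_3 | ~a_5) forces a_3 = False.
  (~a_5 | a_7) forces a_7 = True.
  Clause (a_3 | ~a_7) is falsified — contradiction.
Both cases fail, so the formula is unsatisfiable.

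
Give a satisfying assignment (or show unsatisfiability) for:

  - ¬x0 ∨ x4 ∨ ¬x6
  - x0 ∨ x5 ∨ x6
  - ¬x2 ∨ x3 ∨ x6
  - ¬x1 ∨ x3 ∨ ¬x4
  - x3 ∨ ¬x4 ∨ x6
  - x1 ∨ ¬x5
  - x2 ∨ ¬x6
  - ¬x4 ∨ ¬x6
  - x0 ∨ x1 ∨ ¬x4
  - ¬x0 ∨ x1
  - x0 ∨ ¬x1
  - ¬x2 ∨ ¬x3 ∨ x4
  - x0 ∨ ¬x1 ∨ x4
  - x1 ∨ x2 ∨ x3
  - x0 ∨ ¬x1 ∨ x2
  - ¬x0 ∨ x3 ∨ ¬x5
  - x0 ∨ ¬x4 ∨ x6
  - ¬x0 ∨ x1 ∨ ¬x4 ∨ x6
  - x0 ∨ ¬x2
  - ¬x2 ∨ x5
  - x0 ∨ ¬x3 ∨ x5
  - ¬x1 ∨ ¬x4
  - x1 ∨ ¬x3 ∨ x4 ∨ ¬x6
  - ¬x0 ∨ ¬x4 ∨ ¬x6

Try x0 = False:
  (x0 ∨ ¬x1) forces x1 = False.
  (x1 ∨ ¬x5) forces x5 = False.
  (x0 ∨ x5 ∨ x6) forces x6 = True.
  (x2 ∨ ¬x6) forces x2 = True.
  clause (x0 ∨ ¬x2) is falsified — backtrack.
So x0 = True.
  then (¬x0 ∨ x1) forces x1 = True.
  then (¬x1 ∨ ¬x4) forces x4 = False.
  then (¬x0 ∨ x4 ∨ ¬x6) forces x6 = False.
Set x2 = False.
Set x3 = False.
  then (¬x0 ∨ x3 ∨ ¬x5) forces x5 = False.
All clauses satisfied.

x0=T, x1=T, x2=F, x3=F, x4=F, x5=F, x6=F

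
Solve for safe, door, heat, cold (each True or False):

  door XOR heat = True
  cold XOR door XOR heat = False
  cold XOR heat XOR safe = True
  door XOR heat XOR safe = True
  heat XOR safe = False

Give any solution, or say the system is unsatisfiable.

safe: False; door: True; heat: False; cold: True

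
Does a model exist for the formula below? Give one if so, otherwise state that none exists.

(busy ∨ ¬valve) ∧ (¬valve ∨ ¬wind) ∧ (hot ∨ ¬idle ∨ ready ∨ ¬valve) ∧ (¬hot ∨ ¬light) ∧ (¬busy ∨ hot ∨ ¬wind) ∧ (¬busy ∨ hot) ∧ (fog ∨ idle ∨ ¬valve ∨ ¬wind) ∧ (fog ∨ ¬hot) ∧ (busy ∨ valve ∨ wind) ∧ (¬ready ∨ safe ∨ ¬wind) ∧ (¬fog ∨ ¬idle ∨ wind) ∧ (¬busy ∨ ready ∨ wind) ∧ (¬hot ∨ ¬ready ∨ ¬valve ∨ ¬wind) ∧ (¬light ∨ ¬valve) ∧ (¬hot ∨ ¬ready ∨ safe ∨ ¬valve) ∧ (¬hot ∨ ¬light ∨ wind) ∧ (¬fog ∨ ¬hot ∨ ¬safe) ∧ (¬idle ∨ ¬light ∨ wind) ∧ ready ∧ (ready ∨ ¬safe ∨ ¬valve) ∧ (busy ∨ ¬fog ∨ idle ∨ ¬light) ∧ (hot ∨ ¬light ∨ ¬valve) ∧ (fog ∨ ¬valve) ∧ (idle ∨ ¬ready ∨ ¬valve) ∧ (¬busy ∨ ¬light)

Unit clause (ready) forces ready = True.
Set valve = False.
Set wind = True.
  then (¬ready ∨ safe ∨ ¬wind) forces safe = True.
Try busy = True:
  (¬busy ∨ hot ∨ ¬wind) forces hot = True.
  (¬hot ∨ ¬light) forces light = False.
  (fog ∨ ¬hot) forces fog = True.
  clause (¬fog ∨ ¬hot ∨ ¬safe) is falsified — backtrack.
So busy = False.
Set fog = False.
  then (fog ∨ ¬hot) forces hot = False.
Set light = True.
Set idle = False.
All clauses satisfied.

valve = False, wind = True, busy = False, fog = False, safe = True, light = True, ready = True, idle = False, hot = False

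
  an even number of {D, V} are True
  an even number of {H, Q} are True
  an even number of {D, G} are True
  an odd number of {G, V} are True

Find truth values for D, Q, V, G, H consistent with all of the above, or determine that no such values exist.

Adding constraints 1, 3, 4 mod 2: every variable appears an even number of times on the left, so the left side is 0.
But the right sides sum to 1 (mod 2). 0 ≠ 1 — the system is inconsistent.

Unsatisfiable — no assignment works.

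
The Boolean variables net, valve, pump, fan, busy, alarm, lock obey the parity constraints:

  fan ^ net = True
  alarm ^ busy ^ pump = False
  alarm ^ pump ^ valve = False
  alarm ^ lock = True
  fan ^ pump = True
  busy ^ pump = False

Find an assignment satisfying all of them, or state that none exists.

net: False, valve: False, pump: False, fan: True, busy: False, alarm: False, lock: True

fan ^ net = T ^ F = True ✓
alarm ^ busy ^ pump = F ^ F ^ F = False ✓
alarm ^ pump ^ valve = F ^ F ^ F = False ✓
alarm ^ lock = F ^ T = True ✓
fan ^ pump = T ^ F = True ✓
busy ^ pump = F ^ F = False ✓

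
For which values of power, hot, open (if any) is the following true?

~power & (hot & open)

power=F; hot=T; open=T

  ~power = True
  hot & open = True
Both conjuncts True, so the formula holds.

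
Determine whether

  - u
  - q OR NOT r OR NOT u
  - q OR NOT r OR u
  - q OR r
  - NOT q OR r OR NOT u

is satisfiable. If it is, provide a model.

r: True; u: True; q: True

Unit clause (u) forces u = True.
Try r = False:
  (q OR r) forces q = True.
  clause (NOT q OR r OR NOT u) is falsified — backtrack.
So r = True.
  then (q OR NOT r OR NOT u) forces q = True.
Check each clause:
  (u): u holds.
  (q OR NOT r OR NOT u): q holds.
  (q OR NOT r OR u): q holds.
  (q OR r): q holds.
  (NOT q OR r OR NOT u): r holds.
All clauses satisfied.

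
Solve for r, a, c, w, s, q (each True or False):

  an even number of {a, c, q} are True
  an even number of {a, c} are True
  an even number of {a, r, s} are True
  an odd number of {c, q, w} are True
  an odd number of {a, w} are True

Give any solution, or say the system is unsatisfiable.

r = True, a = True, c = True, w = False, s = False, q = False

{a, c, q}: 2 true → even ✓
{a, c}: 2 true → even ✓
{a, r, s}: 2 true → even ✓
{c, q, w}: 1 true → odd ✓
{a, w}: 1 true → odd ✓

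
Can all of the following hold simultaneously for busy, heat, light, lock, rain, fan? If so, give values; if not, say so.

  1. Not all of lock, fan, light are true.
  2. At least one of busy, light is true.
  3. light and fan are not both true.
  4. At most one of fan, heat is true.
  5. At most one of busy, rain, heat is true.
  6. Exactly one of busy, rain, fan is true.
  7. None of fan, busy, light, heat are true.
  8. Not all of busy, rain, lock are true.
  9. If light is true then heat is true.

Case busy = True:
  Constraint (7) is violated (busy=T) — contradiction.
Case busy = False:
  (2) with busy=F forces light = True.
  Constraint (7) is violated (light=T) — contradiction.
Both cases fail — unsatisfiable.

Unsatisfiable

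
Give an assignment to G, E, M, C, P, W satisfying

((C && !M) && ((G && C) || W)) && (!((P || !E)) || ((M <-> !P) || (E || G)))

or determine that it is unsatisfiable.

G = False; E = True; M = False; C = True; P = False; W = True

  (C && !M) && ((G && C) || W) = True
    C && !M = True
      !M = True
    (G && C) || W = True
      G && C = False
  !((P || !E)) || ((M <-> !P) || (E || G)) = True
    !((P || !E)) = True
      P || !E = False
        !E = False
    (M <-> !P) || (E || G) = True
      M <-> !P = False
        !P = True
      E || G = True
Both conjuncts True, so the formula holds.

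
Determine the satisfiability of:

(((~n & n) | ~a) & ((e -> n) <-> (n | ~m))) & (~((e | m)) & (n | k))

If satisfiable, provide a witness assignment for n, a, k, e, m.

n = True, a = False, k = False, e = False, m = False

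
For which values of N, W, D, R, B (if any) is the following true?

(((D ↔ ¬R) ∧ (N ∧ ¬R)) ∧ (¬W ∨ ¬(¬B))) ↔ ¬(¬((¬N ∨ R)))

N = True; W = False; D = False; R = False; B = False

  (((D ↔ ¬R) ∧ (N ∧ ¬R)) ∧ (¬W ∨ ¬(¬B))) ↔ ¬(¬((¬N ∨ R))) = True
    ((D ↔ ¬R) ∧ (N ∧ ¬R)) ∧ (¬W ∨ ¬(¬B)) = False
      (D ↔ ¬R) ∧ (N ∧ ¬R) = False
        D ↔ ¬R = False
          ¬R = True
        N ∧ ¬R = True
          ¬R = True
      ¬W ∨ ¬(¬B) = True
        ¬W = True
        ¬(¬B) = False
          ¬B = True
    ¬(¬((¬N ∨ R))) = False
      ¬((¬N ∨ R)) = True
        ¬N ∨ R = False
          ¬N = False
The formula evaluates to True.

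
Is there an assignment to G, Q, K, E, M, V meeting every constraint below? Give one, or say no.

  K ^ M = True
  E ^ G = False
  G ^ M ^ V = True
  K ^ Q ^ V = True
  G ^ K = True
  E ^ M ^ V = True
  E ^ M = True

The formula is unsatisfiable.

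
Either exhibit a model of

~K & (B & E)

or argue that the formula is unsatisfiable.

B = True, E = True, K = False

  ~K = True
  B & E = True
Both conjuncts True, so the formula holds.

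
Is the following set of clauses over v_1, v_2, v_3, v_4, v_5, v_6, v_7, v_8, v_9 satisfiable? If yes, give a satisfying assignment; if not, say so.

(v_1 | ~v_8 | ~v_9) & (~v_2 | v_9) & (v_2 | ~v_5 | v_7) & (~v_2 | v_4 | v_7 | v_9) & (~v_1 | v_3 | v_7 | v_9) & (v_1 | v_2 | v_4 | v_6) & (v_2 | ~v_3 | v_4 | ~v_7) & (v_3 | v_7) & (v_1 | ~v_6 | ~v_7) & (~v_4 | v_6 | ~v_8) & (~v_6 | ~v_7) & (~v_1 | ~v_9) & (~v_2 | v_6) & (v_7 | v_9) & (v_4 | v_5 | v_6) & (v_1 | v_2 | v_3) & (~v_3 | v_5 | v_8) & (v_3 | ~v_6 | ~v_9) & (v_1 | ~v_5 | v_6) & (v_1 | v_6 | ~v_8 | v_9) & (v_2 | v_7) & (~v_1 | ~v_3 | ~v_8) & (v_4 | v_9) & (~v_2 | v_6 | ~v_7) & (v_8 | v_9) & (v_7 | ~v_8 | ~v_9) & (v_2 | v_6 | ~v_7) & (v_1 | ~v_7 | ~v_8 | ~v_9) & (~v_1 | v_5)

Set v_1 = False.
Try v_2 = False:
  (v_1 | v_2 | v_3) forces v_3 = True.
  (v_2 | v_7) forces v_7 = True.
  (v_2 | ~v_3 | v_4 | ~v_7) forces v_4 = True.
  (v_1 | ~v_6 | ~v_7) forces v_6 = False.
  clause (v_2 | v_6 | ~v_7) is falsified — backtrack.
So v_2 = True.
  then (~v_2 | v_9) forces v_9 = True.
  then (~v_2 | v_6) forces v_6 = True.
  then (v_3 | ~v_6 | ~v_9) forces v_3 = True.
  then (v_1 | ~v_8 | ~v_9) forces v_8 = False.
  then (v_1 | ~v_6 | ~v_7) forces v_7 = False.
  then (~v_3 | v_5 | v_8) forces v_5 = True.
Set v_4 = True.
All clauses satisfied.

v_1=F, v_2=T, v_3=T, v_4=T, v_5=T, v_6=T, v_7=F, v_8=F, v_9=T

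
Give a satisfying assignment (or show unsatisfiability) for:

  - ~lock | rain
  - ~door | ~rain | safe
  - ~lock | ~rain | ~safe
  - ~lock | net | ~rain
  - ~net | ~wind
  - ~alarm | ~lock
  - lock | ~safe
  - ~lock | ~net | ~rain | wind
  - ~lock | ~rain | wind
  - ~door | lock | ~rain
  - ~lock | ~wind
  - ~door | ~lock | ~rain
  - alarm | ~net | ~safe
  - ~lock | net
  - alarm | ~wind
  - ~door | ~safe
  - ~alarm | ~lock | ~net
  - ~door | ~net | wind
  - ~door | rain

Set door = False.
Set safe = False.
Set rain = False.
  then (~lock | rain) forces lock = False.
Set net = False.
Set wind = True.
  then (alarm | ~wind) forces alarm = True.
All clauses satisfied.

door=F, safe=F, rain=F, net=F, lock=F, wind=T, alarm=T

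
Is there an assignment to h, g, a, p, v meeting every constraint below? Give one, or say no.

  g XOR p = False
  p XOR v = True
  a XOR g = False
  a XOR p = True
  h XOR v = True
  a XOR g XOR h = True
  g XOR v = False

No satisfying assignment exists.

Adding constraints 1, 3, 4 mod 2: every variable appears an even number of times on the left, so the left side is 0.
But the right sides sum to 1 (mod 2). 0 ≠ 1 — the system is inconsistent.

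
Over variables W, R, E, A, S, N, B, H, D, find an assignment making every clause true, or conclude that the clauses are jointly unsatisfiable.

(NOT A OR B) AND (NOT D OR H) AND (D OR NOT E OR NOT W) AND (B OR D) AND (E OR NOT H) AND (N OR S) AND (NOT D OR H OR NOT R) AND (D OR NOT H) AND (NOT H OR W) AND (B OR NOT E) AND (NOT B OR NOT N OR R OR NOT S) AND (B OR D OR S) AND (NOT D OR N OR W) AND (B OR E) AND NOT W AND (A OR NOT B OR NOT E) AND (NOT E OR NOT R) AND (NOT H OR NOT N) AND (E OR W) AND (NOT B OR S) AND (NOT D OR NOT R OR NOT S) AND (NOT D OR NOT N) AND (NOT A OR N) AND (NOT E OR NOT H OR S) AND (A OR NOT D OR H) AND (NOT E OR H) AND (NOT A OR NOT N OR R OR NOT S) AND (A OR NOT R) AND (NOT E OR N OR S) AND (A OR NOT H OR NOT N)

The formula is unsatisfiable.

Case W = True:
  Clause (NOT W) is falsified — contradiction.
Case W = False:
  (NOT H OR W) forces H = False.
  (NOT D OR H) forces D = False.
  (B OR D) forces B = True.
  (E OR W) forces E = True.
  Clause (NOT E OR H) is falsified — contradiction.
Both cases fail, so the formula is unsatisfiable.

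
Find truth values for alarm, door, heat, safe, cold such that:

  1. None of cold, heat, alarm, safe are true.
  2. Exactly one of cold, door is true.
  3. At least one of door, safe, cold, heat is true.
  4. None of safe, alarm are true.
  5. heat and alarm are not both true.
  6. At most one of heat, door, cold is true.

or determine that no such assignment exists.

alarm=F, door=T, heat=F, safe=F, cold=F

  (1) {cold, heat, alarm, safe}: 0 true — none ✓
  (2) {cold, door}: 1 true — exactly one ✓
  (3) {door, safe, cold, heat}: 1 true — at least one ✓
  (4) {safe, alarm}: 0 true — none ✓
  (5) heat=F, alarm=F — not both ✓
  (6) {heat, door, cold}: 1 true — at most one ✓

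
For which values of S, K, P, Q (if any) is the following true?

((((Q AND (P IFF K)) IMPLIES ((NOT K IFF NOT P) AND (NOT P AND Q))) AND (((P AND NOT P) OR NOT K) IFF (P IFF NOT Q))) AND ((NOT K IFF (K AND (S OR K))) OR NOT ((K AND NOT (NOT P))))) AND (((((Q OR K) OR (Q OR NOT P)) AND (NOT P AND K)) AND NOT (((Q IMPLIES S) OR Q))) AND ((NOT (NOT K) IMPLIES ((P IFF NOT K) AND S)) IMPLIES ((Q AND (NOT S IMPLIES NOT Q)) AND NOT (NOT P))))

The conjunct NOT (((Q IMPLIES S) OR Q)) is unsatisfiable on its own:
  S=F, Q=F: evaluates to False.
  S=F, Q=T: evaluates to False.
  S=T, Q=F: evaluates to False.
  S=T, Q=T: evaluates to False.
So the whole conjunction is unsatisfiable.

No satisfying assignment exists.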